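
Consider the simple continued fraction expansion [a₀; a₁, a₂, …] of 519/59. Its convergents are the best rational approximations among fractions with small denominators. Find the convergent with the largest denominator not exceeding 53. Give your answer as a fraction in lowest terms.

a_0 = 8: 8/1  (≤ bound)
a_1 = 1: 9/1  (≤ bound)
a_2 = 3: 35/4  (≤ bound)
a_3 = 1: 44/5  (≤ bound)
a_4 = 11: 519/59  (> 53, stop)

44/5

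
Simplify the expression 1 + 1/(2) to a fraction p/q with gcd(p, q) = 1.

Starting at the tail and folding back:
Start with 2.
1 + 1/(2/1) = 1 + 1/2 = 3/2

3/2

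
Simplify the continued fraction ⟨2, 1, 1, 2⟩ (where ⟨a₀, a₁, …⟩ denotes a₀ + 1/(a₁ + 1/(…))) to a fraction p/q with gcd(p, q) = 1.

Compute successive convergents:
a_0 = 2: 2/1
a_1 = 1: 3/1
a_2 = 1: 5/2
a_3 = 2: 13/5

13/5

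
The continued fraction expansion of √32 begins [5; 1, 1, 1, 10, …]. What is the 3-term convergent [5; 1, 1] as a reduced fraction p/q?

11/2

Start with 1.
1 + 1/(1/1) = 1 + 1/1 = 2/1
5 + 1/(2/1) = 5 + 1/2 = 11/2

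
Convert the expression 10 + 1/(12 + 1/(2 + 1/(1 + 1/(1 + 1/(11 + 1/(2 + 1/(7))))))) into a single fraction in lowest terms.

Build up convergents one term at a time:
a_0 = 10: 10/1
a_1 = 12: 121/12
a_2 = 2: 252/25
a_3 = 1: 373/37
a_4 = 1: 625/62
a_5 = 11: 7248/719
a_6 = 2: 15121/1500
a_7 = 7: 113095/11219

113095/11219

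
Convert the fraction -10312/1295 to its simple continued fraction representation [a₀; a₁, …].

Apply division with remainder until the remainder is 0:
-10312 ÷ 1295 → quotient -8, remainder 48
1295 ÷ 48 → quotient 26, remainder 47
48 ÷ 47 → quotient 1, remainder 1
47 ÷ 1 → quotient 47, remainder 0

[-8; 26, 1, 47]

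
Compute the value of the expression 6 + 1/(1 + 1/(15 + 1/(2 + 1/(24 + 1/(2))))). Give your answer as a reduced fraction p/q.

11443/1649

Build up convergents one term at a time:
a_0 = 6: 6/1
a_1 = 1: 7/1
a_2 = 15: 111/16
a_3 = 2: 229/33
a_4 = 24: 5607/808
a_5 = 2: 11443/1649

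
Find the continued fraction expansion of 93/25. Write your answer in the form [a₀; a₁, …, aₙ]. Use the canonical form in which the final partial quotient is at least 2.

[3; 1, 2, 1, 1, 3]

Run the Euclidean algorithm, recording each quotient:
⌊93/25⌋ = 3, remainder 18
⌊25/18⌋ = 1, remainder 7
⌊18/7⌋ = 2, remainder 4
⌊7/4⌋ = 1, remainder 3
⌊4/3⌋ = 1, remainder 1
⌊3/1⌋ = 3, remainder 0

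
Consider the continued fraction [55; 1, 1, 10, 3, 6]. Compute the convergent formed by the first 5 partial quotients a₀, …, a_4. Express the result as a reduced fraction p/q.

3609/65

Start with 3.
10 + 1/(3/1) = 10 + 1/3 = 31/3
1 + 1/(31/3) = 1 + 3/31 = 34/31
1 + 1/(34/31) = 1 + 31/34 = 65/34
55 + 1/(65/34) = 55 + 34/65 = 3609/65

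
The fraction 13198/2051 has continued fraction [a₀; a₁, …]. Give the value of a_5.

Run the Euclidean algorithm, recording each quotient:
13198 = 6·2051 + 892, so a_0 = 6
2051 = 2·892 + 267, so a_1 = 2
892 = 3·267 + 91, so a_2 = 3
267 = 2·91 + 85, so a_3 = 2
91 = 1·85 + 6, so a_4 = 1
85 = 14·6 + 1, so a_5 = 14

14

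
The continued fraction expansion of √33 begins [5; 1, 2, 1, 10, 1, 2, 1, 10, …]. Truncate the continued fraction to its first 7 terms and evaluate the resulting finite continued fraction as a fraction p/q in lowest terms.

Start with 2.
1 + 1/(2/1) = 1 + 1/2 = 3/2
10 + 1/(3/2) = 10 + 2/3 = 32/3
1 + 1/(32/3) = 1 + 3/32 = 35/32
2 + 1/(35/32) = 2 + 32/35 = 102/35
1 + 1/(102/35) = 1 + 35/102 = 137/102
5 + 1/(137/102) = 5 + 102/137 = 787/137

787/137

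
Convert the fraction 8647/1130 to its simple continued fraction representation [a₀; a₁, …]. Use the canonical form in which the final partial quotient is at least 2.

[7; 1, 1, 1, 7, 49]

8647 = 7·1130 + 737, so a_0 = 7
1130 = 1·737 + 393, so a_1 = 1
737 = 1·393 + 344, so a_2 = 1
393 = 1·344 + 49, so a_3 = 1
344 = 7·49 + 1, so a_4 = 7
49 = 49·1 + 0, so a_5 = 49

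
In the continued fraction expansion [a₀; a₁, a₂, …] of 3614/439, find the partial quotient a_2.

3

Apply division with remainder until the remainder is 0:
⌊3614/439⌋ = 8, remainder 102
⌊439/102⌋ = 4, remainder 31
⌊102/31⌋ = 3, remainder 9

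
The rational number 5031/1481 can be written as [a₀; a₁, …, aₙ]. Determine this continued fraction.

[3; 2, 1, 1, 12, 1, 6, 3]

Run the Euclidean algorithm, recording each quotient:
5031 ÷ 1481 → quotient 3, remainder 588
1481 ÷ 588 → quotient 2, remainder 305
588 ÷ 305 → quotient 1, remainder 283
305 ÷ 283 → quotient 1, remainder 22
283 ÷ 22 → quotient 12, remainder 19
22 ÷ 19 → quotient 1, remainder 3
19 ÷ 3 → quotient 6, remainder 1
3 ÷ 1 → quotient 3, remainder 0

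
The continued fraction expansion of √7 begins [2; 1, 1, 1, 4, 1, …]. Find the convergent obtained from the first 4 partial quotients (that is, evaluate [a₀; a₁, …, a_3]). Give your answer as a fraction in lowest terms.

Start with 1.
1 + 1/(1/1) = 1 + 1/1 = 2/1
1 + 1/(2/1) = 1 + 1/2 = 3/2
2 + 1/(3/2) = 2 + 2/3 = 8/3

8/3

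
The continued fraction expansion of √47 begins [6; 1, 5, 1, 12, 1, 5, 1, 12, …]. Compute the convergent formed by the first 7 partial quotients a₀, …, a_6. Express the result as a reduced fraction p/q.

3942/575

Start with 5.
1 + 1/(5/1) = 1 + 1/5 = 6/5
12 + 1/(6/5) = 12 + 5/6 = 77/6
1 + 1/(77/6) = 1 + 6/77 = 83/77
5 + 1/(83/77) = 5 + 77/83 = 492/83
1 + 1/(492/83) = 1 + 83/492 = 575/492
6 + 1/(575/492) = 6 + 492/575 = 3942/575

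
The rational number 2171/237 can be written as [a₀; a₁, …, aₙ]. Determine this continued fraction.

⌊2171/237⌋ = 9, remainder 38
⌊237/38⌋ = 6, remainder 9
⌊38/9⌋ = 4, remainder 2
⌊9/2⌋ = 4, remainder 1
⌊2/1⌋ = 2, remainder 0

[9; 6, 4, 4, 2]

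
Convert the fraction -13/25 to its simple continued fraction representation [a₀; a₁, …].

⌊-13/25⌋ = -1, remainder 12
⌊25/12⌋ = 2, remainder 1
⌊12/1⌋ = 12, remainder 0

[-1; 2, 12]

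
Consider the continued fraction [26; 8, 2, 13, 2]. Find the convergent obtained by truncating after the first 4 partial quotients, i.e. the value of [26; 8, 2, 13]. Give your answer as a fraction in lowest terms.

Work from the innermost term outward:
Start with 13.
2 + 1/(13/1) = 2 + 1/13 = 27/13
8 + 1/(27/13) = 8 + 13/27 = 229/27
26 + 1/(229/27) = 26 + 27/229 = 5981/229

5981/229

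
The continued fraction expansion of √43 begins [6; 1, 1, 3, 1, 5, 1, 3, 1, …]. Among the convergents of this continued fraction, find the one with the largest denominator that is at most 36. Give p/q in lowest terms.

59/9

List convergents until the denominator exceeds the bound:
a_0 = 6: 6/1  (≤ bound)
a_1 = 1: 7/1  (≤ bound)
a_2 = 1: 13/2  (≤ bound)
a_3 = 3: 46/7  (≤ bound)
a_4 = 1: 59/9  (≤ bound)
a_5 = 5: 341/52  (> 36, stop)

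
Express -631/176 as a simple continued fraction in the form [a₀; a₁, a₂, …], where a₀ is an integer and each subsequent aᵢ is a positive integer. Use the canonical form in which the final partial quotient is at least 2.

[-4; 2, 2, 2, 3, 4]

-631 ÷ 176 → quotient -4, remainder 73
176 ÷ 73 → quotient 2, remainder 30
73 ÷ 30 → quotient 2, remainder 13
30 ÷ 13 → quotient 2, remainder 4
13 ÷ 4 → quotient 3, remainder 1
4 ÷ 1 → quotient 4, remainder 0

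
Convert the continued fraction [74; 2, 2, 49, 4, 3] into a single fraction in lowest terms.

240017/3226

a_0 = 74: 74/1
a_1 = 2: 149/2
a_2 = 2: 372/5
a_3 = 49: 18377/247
a_4 = 4: 73880/993
a_5 = 3: 240017/3226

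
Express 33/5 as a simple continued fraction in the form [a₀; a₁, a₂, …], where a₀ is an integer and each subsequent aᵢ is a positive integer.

[6; 1, 1, 2]

⌊33/5⌋ = 6, remainder 3
⌊5/3⌋ = 1, remainder 2
⌊3/2⌋ = 1, remainder 1
⌊2/1⌋ = 2, remainder 0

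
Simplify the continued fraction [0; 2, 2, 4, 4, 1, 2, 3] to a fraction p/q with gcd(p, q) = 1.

443/1084

Start with 3.
2 + 1/(3/1) = 2 + 1/3 = 7/3
1 + 1/(7/3) = 1 + 3/7 = 10/7
4 + 1/(10/7) = 4 + 7/10 = 47/10
4 + 1/(47/10) = 4 + 10/47 = 198/47
2 + 1/(198/47) = 2 + 47/198 = 443/198
2 + 1/(443/198) = 2 + 198/443 = 1084/443
0 + 1/(1084/443) = 0 + 443/1084 = 443/1084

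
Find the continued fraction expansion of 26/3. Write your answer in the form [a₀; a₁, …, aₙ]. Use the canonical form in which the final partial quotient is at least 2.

[8; 1, 2]

Run the Euclidean algorithm, recording each quotient:
26 ÷ 3 → quotient 8, remainder 2
3 ÷ 2 → quotient 1, remainder 1
2 ÷ 1 → quotient 2, remainder 0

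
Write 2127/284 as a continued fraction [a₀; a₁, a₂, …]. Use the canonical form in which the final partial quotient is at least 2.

2127 ÷ 284 → quotient 7, remainder 139
284 ÷ 139 → quotient 2, remainder 6
139 ÷ 6 → quotient 23, remainder 1
6 ÷ 1 → quotient 6, remainder 0

[7; 2, 23, 6]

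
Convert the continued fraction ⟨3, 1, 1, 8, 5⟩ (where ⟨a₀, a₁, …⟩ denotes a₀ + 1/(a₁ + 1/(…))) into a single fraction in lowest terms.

307/87

Use the convergent recurrence hₖ = aₖ·hₖ₋₁ + hₖ₋₂ (and likewise for the denominators kₖ):
a_0 = 3: 3/1
a_1 = 1: 4/1
a_2 = 1: 7/2
a_3 = 8: 60/17
a_4 = 5: 307/87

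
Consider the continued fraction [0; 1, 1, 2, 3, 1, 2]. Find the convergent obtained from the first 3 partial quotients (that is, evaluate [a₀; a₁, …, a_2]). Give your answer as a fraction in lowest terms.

Collapse the nested fraction from the inside out:
Start with 1.
1 + 1/(1/1) = 1 + 1/1 = 2/1
0 + 1/(2/1) = 0 + 1/2 = 1/2

1/2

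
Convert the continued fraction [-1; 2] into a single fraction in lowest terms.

-1/2

Use the convergent recurrence hₖ = aₖ·hₖ₋₁ + hₖ₋₂ (and likewise for the denominators kₖ):
a_0 = -1: -1/1
a_1 = 2: -1/2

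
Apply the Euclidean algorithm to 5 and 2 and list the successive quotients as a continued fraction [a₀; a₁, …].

Repeatedly divide and take the remainder:
⌊5/2⌋ = 2, remainder 1
⌊2/1⌋ = 2, remainder 0

[2; 2]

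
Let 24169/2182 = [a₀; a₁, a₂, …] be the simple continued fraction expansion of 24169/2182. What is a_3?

5

Run the Euclidean algorithm, recording each quotient:
24169 = 11·2182 + 167, so a_0 = 11
2182 = 13·167 + 11, so a_1 = 13
167 = 15·11 + 2, so a_2 = 15
11 = 5·2 + 1, so a_3 = 5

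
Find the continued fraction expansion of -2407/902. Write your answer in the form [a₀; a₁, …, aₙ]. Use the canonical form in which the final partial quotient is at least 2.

-2407 ÷ 902 → quotient -3, remainder 299
902 ÷ 299 → quotient 3, remainder 5
299 ÷ 5 → quotient 59, remainder 4
5 ÷ 4 → quotient 1, remainder 1
4 ÷ 1 → quotient 4, remainder 0

[-3; 3, 59, 1, 4]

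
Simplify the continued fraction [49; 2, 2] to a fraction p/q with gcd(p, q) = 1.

247/5

Start with 2.
2 + 1/(2/1) = 2 + 1/2 = 5/2
49 + 1/(5/2) = 49 + 2/5 = 247/5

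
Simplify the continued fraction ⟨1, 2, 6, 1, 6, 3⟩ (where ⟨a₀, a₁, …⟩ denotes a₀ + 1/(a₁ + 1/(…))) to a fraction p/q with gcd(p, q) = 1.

475/324

Work from the innermost term outward:
Start with 3.
6 + 1/(3/1) = 6 + 1/3 = 19/3
1 + 1/(19/3) = 1 + 3/19 = 22/19
6 + 1/(22/19) = 6 + 19/22 = 151/22
2 + 1/(151/22) = 2 + 22/151 = 324/151
1 + 1/(324/151) = 1 + 151/324 = 475/324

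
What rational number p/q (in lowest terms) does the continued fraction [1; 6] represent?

Start with 6.
1 + 1/(6/1) = 1 + 1/6 = 7/6

7/6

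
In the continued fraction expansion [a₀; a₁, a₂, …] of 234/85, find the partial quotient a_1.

234 = 2·85 + 64, so a_0 = 2
85 = 1·64 + 21, so a_1 = 1

1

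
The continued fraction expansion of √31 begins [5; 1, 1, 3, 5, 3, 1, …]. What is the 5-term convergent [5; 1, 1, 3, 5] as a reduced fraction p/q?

a_0 = 5: 5/1
a_1 = 1: 6/1
a_2 = 1: 11/2
a_3 = 3: 39/7
a_4 = 5: 206/37

206/37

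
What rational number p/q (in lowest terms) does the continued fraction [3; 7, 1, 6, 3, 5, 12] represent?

Start with 12.
5 + 1/(12/1) = 5 + 1/12 = 61/12
3 + 1/(61/12) = 3 + 12/61 = 195/61
6 + 1/(195/61) = 6 + 61/195 = 1231/195
1 + 1/(1231/195) = 1 + 195/1231 = 1426/1231
7 + 1/(1426/1231) = 7 + 1231/1426 = 11213/1426
3 + 1/(11213/1426) = 3 + 1426/11213 = 35065/11213

35065/11213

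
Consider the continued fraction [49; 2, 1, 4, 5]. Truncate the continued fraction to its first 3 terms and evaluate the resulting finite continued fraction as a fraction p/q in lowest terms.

148/3

Build up convergents one term at a time:
a_0 = 49: 49/1
a_1 = 2: 99/2
a_2 = 1: 148/3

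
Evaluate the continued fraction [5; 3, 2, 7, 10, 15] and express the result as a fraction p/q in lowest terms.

Start with 15.
10 + 1/(15/1) = 10 + 1/15 = 151/15
7 + 1/(151/15) = 7 + 15/151 = 1072/151
2 + 1/(1072/151) = 2 + 151/1072 = 2295/1072
3 + 1/(2295/1072) = 3 + 1072/2295 = 7957/2295
5 + 1/(7957/2295) = 5 + 2295/7957 = 42080/7957

42080/7957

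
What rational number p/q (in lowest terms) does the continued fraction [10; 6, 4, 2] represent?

569/56

Starting at the tail and folding back:
Start with 2.
4 + 1/(2/1) = 4 + 1/2 = 9/2
6 + 1/(9/2) = 6 + 2/9 = 56/9
10 + 1/(56/9) = 10 + 9/56 = 569/56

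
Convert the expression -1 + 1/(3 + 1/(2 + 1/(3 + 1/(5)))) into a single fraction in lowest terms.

-90/127

Use the convergent recurrence hₖ = aₖ·hₖ₋₁ + hₖ₋₂ (and likewise for the denominators kₖ):
a_0 = -1: -1/1
a_1 = 3: -2/3
a_2 = 2: -5/7
a_3 = 3: -17/24
a_4 = 5: -90/127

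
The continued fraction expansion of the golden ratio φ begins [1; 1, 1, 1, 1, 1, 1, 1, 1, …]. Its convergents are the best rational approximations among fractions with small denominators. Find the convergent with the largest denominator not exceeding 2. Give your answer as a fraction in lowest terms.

3/2

a_0 = 1: 1/1  (≤ bound)
a_1 = 1: 2/1  (≤ bound)
a_2 = 1: 3/2  (≤ bound)
a_3 = 1: 5/3  (> 2, stop)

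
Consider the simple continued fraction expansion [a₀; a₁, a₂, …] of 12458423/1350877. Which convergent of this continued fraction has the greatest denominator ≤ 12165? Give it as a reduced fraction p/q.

a_0 = 9: 9/1  (≤ bound)
a_1 = 4: 37/4  (≤ bound)
a_2 = 2: 83/9  (≤ bound)
a_3 = 49: 4104/445  (≤ bound)
a_4 = 3: 12395/1344  (≤ bound)
a_5 = 10: 128054/13885  (> 12165, stop)

12395/1344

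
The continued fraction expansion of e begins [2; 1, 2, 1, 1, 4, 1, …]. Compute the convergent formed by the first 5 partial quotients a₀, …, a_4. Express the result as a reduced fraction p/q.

19/7

Starting at the tail and folding back:
Start with 1.
1 + 1/(1/1) = 1 + 1/1 = 2/1
2 + 1/(2/1) = 2 + 1/2 = 5/2
1 + 1/(5/2) = 1 + 2/5 = 7/5
2 + 1/(7/5) = 2 + 5/7 = 19/7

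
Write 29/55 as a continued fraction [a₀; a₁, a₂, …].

[0; 1, 1, 8, 1, 2]

29 ÷ 55 → quotient 0, remainder 29
55 ÷ 29 → quotient 1, remainder 26
29 ÷ 26 → quotient 1, remainder 3
26 ÷ 3 → quotient 8, remainder 2
3 ÷ 2 → quotient 1, remainder 1
2 ÷ 1 → quotient 2, remainder 0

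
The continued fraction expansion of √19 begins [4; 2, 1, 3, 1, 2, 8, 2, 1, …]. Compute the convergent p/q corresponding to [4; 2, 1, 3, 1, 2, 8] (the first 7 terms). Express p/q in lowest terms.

1421/326

Collapse the nested fraction from the inside out:
Start with 8.
2 + 1/(8/1) = 2 + 1/8 = 17/8
1 + 1/(17/8) = 1 + 8/17 = 25/17
3 + 1/(25/17) = 3 + 17/25 = 92/25
1 + 1/(92/25) = 1 + 25/92 = 117/92
2 + 1/(117/92) = 2 + 92/117 = 326/117
4 + 1/(326/117) = 4 + 117/326 = 1421/326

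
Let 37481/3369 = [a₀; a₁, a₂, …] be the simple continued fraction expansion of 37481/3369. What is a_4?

⌊37481/3369⌋ = 11, remainder 422
⌊3369/422⌋ = 7, remainder 415
⌊422/415⌋ = 1, remainder 7
⌊415/7⌋ = 59, remainder 2
⌊7/2⌋ = 3, remainder 1

3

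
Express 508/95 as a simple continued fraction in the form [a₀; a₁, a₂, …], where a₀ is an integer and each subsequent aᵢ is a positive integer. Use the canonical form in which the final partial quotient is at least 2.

[5; 2, 1, 7, 4]

508 ÷ 95 → quotient 5, remainder 33
95 ÷ 33 → quotient 2, remainder 29
33 ÷ 29 → quotient 1, remainder 4
29 ÷ 4 → quotient 7, remainder 1
4 ÷ 1 → quotient 4, remainder 0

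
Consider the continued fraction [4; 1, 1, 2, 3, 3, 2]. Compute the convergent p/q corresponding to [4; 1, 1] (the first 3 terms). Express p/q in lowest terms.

9/2

Use the convergent recurrence hₖ = aₖ·hₖ₋₁ + hₖ₋₂ (and likewise for the denominators kₖ):
a_0 = 4: 4/1
a_1 = 1: 5/1
a_2 = 1: 9/2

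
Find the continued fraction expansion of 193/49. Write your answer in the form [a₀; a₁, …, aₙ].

[3; 1, 15, 3]

⌊193/49⌋ = 3, remainder 46
⌊49/46⌋ = 1, remainder 3
⌊46/3⌋ = 15, remainder 1
⌊3/1⌋ = 3, remainder 0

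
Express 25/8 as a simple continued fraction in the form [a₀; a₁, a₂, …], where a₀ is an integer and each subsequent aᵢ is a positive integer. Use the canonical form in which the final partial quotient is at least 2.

[3; 8]

⌊25/8⌋ = 3, remainder 1
⌊8/1⌋ = 8, remainder 0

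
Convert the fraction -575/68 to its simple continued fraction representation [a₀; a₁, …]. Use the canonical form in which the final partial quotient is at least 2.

[-9; 1, 1, 5, 6]

⌊-575/68⌋ = -9, remainder 37
⌊68/37⌋ = 1, remainder 31
⌊37/31⌋ = 1, remainder 6
⌊31/6⌋ = 5, remainder 1
⌊6/1⌋ = 6, remainder 0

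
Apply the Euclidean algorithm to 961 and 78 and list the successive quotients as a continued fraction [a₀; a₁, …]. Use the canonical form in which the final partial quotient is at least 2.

[12; 3, 8, 3]

961 = 12·78 + 25, so a_0 = 12
78 = 3·25 + 3, so a_1 = 3
25 = 8·3 + 1, so a_2 = 8
3 = 3·1 + 0, so a_3 = 3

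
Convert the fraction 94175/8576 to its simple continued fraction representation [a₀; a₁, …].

[10; 1, 52, 3, 1, 2, 1, 10]

⌊94175/8576⌋ = 10, remainder 8415
⌊8576/8415⌋ = 1, remainder 161
⌊8415/161⌋ = 52, remainder 43
⌊161/43⌋ = 3, remainder 32
⌊43/32⌋ = 1, remainder 11
⌊32/11⌋ = 2, remainder 10
⌊11/10⌋ = 1, remainder 1
⌊10/1⌋ = 10, remainder 0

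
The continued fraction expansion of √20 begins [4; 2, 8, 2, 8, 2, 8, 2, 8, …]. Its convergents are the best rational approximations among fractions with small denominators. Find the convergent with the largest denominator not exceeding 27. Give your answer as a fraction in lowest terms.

a_0 = 4: 4/1  (≤ bound)
a_1 = 2: 9/2  (≤ bound)
a_2 = 8: 76/17  (≤ bound)
a_3 = 2: 161/36  (> 27, stop)

76/17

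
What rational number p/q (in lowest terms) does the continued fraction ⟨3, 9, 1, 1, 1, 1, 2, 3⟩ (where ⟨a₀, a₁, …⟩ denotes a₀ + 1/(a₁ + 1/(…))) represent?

1313/423

Use the convergent recurrence hₖ = aₖ·hₖ₋₁ + hₖ₋₂ (and likewise for the denominators kₖ):
a_0 = 3: 3/1
a_1 = 9: 28/9
a_2 = 1: 31/10
a_3 = 1: 59/19
a_4 = 1: 90/29
a_5 = 1: 149/48
a_6 = 2: 388/125
a_7 = 3: 1313/423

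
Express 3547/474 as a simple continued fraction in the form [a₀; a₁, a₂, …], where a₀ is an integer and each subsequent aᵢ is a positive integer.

Apply division with remainder until the remainder is 0:
⌊3547/474⌋ = 7, remainder 229
⌊474/229⌋ = 2, remainder 16
⌊229/16⌋ = 14, remainder 5
⌊16/5⌋ = 3, remainder 1
⌊5/1⌋ = 5, remainder 0

[7; 2, 14, 3, 5]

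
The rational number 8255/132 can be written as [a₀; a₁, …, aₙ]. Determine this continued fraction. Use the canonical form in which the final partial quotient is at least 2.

Run the Euclidean algorithm, recording each quotient:
8255 ÷ 132 → quotient 62, remainder 71
132 ÷ 71 → quotient 1, remainder 61
71 ÷ 61 → quotient 1, remainder 10
61 ÷ 10 → quotient 6, remainder 1
10 ÷ 1 → quotient 10, remainder 0

[62; 1, 1, 6, 10]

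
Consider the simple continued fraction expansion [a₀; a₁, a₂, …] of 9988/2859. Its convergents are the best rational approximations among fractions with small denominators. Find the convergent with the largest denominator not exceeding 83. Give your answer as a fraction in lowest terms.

List convergents until the denominator exceeds the bound:
a_0 = 3: 3/1  (≤ bound)
a_1 = 2: 7/2  (≤ bound)
a_2 = 38: 269/77  (≤ bound)
a_3 = 7: 1890/541  (> 83, stop)

269/77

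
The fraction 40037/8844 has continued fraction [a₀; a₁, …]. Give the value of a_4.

1

40037 = 4·8844 + 4661, so a_0 = 4
8844 = 1·4661 + 4183, so a_1 = 1
4661 = 1·4183 + 478, so a_2 = 1
4183 = 8·478 + 359, so a_3 = 8
478 = 1·359 + 119, so a_4 = 1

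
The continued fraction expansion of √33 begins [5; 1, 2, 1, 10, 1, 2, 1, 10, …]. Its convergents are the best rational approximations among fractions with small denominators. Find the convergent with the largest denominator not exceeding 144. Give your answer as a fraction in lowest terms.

a_0 = 5: 5/1  (≤ bound)
a_1 = 1: 6/1  (≤ bound)
a_2 = 2: 17/3  (≤ bound)
a_3 = 1: 23/4  (≤ bound)
a_4 = 10: 247/43  (≤ bound)
a_5 = 1: 270/47  (≤ bound)
a_6 = 2: 787/137  (≤ bound)
a_7 = 1: 1057/184  (> 144, stop)

787/137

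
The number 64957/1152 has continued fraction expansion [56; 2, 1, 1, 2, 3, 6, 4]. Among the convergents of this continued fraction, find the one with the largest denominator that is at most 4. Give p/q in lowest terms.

a_0 = 56: 56/1  (≤ bound)
a_1 = 2: 113/2  (≤ bound)
a_2 = 1: 169/3  (≤ bound)
a_3 = 1: 282/5  (> 4, stop)

169/3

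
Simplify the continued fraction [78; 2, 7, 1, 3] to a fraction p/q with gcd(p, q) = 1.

a_0 = 78: 78/1
a_1 = 2: 157/2
a_2 = 7: 1177/15
a_3 = 1: 1334/17
a_4 = 3: 5179/66

5179/66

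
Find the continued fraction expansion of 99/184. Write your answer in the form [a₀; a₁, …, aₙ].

⌊99/184⌋ = 0, remainder 99
⌊184/99⌋ = 1, remainder 85
⌊99/85⌋ = 1, remainder 14
⌊85/14⌋ = 6, remainder 1
⌊14/1⌋ = 14, remainder 0

[0; 1, 1, 6, 14]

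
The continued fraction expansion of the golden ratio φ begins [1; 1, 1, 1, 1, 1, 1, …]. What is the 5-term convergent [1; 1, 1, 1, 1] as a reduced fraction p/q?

8/5

Build up convergents one term at a time:
a_0 = 1: 1/1
a_1 = 1: 2/1
a_2 = 1: 3/2
a_3 = 1: 5/3
a_4 = 1: 8/5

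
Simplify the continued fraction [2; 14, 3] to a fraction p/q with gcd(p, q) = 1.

a_0 = 2: 2/1
a_1 = 14: 29/14
a_2 = 3: 89/43

89/43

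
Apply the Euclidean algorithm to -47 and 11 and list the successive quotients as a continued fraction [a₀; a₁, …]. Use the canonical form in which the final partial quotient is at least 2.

[-5; 1, 2, 1, 2]

-47 ÷ 11 → quotient -5, remainder 8
11 ÷ 8 → quotient 1, remainder 3
8 ÷ 3 → quotient 2, remainder 2
3 ÷ 2 → quotient 1, remainder 1
2 ÷ 1 → quotient 2, remainder 0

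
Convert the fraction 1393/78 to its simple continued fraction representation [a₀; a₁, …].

Repeatedly divide and take the remainder:
⌊1393/78⌋ = 17, remainder 67
⌊78/67⌋ = 1, remainder 11
⌊67/11⌋ = 6, remainder 1
⌊11/1⌋ = 11, remainder 0

[17; 1, 6, 11]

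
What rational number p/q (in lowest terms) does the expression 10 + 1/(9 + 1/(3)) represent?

a_0 = 10: 10/1
a_1 = 9: 91/9
a_2 = 3: 283/28

283/28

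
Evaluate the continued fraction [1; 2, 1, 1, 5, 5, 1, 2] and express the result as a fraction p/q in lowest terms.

Build up convergents one term at a time:
a_0 = 1: 1/1
a_1 = 2: 3/2
a_2 = 1: 4/3
a_3 = 1: 7/5
a_4 = 5: 39/28
a_5 = 5: 202/145
a_6 = 1: 241/173
a_7 = 2: 684/491

684/491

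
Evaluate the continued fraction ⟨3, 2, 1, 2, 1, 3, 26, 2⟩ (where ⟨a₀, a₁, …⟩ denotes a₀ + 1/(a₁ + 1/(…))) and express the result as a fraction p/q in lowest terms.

Starting at the tail and folding back:
Start with 2.
26 + 1/(2/1) = 26 + 1/2 = 53/2
3 + 1/(53/2) = 3 + 2/53 = 161/53
1 + 1/(161/53) = 1 + 53/161 = 214/161
2 + 1/(214/161) = 2 + 161/214 = 589/214
1 + 1/(589/214) = 1 + 214/589 = 803/589
2 + 1/(803/589) = 2 + 589/803 = 2195/803
3 + 1/(2195/803) = 3 + 803/2195 = 7388/2195

7388/2195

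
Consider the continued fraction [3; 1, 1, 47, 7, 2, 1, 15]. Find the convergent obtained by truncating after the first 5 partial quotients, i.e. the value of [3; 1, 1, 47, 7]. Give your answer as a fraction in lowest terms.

Work from the innermost term outward:
Start with 7.
47 + 1/(7/1) = 47 + 1/7 = 330/7
1 + 1/(330/7) = 1 + 7/330 = 337/330
1 + 1/(337/330) = 1 + 330/337 = 667/337
3 + 1/(667/337) = 3 + 337/667 = 2338/667

2338/667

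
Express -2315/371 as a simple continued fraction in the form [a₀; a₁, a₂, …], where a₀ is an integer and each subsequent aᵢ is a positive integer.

Run the Euclidean algorithm, recording each quotient:
-2315 ÷ 371 → quotient -7, remainder 282
371 ÷ 282 → quotient 1, remainder 89
282 ÷ 89 → quotient 3, remainder 15
89 ÷ 15 → quotient 5, remainder 14
15 ÷ 14 → quotient 1, remainder 1
14 ÷ 1 → quotient 14, remainder 0

[-7; 1, 3, 5, 1, 14]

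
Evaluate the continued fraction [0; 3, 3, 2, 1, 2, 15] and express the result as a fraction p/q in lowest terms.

415/1368

Build up convergents one term at a time:
a_0 = 0: 0/1
a_1 = 3: 1/3
a_2 = 3: 3/10
a_3 = 2: 7/23
a_4 = 1: 10/33
a_5 = 2: 27/89
a_6 = 15: 415/1368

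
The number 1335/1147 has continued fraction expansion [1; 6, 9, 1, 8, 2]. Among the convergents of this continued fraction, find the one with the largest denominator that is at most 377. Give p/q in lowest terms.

a_0 = 1: 1/1  (≤ bound)
a_1 = 6: 7/6  (≤ bound)
a_2 = 9: 64/55  (≤ bound)
a_3 = 1: 71/61  (≤ bound)
a_4 = 8: 632/543  (> 377, stop)

71/61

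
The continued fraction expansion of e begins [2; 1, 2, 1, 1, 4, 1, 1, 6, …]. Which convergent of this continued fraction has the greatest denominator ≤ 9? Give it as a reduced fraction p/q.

19/7

a_0 = 2: 2/1  (≤ bound)
a_1 = 1: 3/1  (≤ bound)
a_2 = 2: 8/3  (≤ bound)
a_3 = 1: 11/4  (≤ bound)
a_4 = 1: 19/7  (≤ bound)
a_5 = 4: 87/32  (> 9, stop)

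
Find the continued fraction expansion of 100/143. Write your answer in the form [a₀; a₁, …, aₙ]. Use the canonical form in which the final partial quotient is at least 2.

Apply division with remainder until the remainder is 0:
⌊100/143⌋ = 0, remainder 100
⌊143/100⌋ = 1, remainder 43
⌊100/43⌋ = 2, remainder 14
⌊43/14⌋ = 3, remainder 1
⌊14/1⌋ = 14, remainder 0

[0; 1, 2, 3, 14]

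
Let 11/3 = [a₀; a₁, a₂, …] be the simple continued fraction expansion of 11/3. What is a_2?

⌊11/3⌋ = 3, remainder 2
⌊3/2⌋ = 1, remainder 1
⌊2/1⌋ = 2, remainder 0

2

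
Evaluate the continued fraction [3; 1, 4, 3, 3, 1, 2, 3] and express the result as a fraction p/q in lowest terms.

Compute successive convergents:
a_0 = 3: 3/1
a_1 = 1: 4/1
a_2 = 4: 19/5
a_3 = 3: 61/16
a_4 = 3: 202/53
a_5 = 1: 263/69
a_6 = 2: 728/191
a_7 = 3: 2447/642

2447/642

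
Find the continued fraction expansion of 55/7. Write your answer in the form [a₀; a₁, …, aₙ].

[7; 1, 6]

Run the Euclidean algorithm, recording each quotient:
55 = 7·7 + 6, so a_0 = 7
7 = 1·6 + 1, so a_1 = 1
6 = 6·1 + 0, so a_2 = 6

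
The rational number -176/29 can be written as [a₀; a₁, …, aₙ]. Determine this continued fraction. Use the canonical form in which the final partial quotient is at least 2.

-176 ÷ 29 → quotient -7, remainder 27
29 ÷ 27 → quotient 1, remainder 2
27 ÷ 2 → quotient 13, remainder 1
2 ÷ 1 → quotient 2, remainder 0

[-7; 1, 13, 2]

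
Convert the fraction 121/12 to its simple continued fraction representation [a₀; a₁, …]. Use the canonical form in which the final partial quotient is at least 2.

[10; 12]

121 ÷ 12 → quotient 10, remainder 1
12 ÷ 1 → quotient 12, remainder 0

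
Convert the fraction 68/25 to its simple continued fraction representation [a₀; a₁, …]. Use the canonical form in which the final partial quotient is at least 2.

[2; 1, 2, 1, 1, 3]

68 = 2·25 + 18, so a_0 = 2
25 = 1·18 + 7, so a_1 = 1
18 = 2·7 + 4, so a_2 = 2
7 = 1·4 + 3, so a_3 = 1
4 = 1·3 + 1, so a_4 = 1
3 = 3·1 + 0, so a_5 = 3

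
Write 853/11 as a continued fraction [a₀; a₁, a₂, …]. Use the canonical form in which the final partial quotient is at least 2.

853 = 77·11 + 6, so a_0 = 77
11 = 1·6 + 5, so a_1 = 1
6 = 1·5 + 1, so a_2 = 1
5 = 5·1 + 0, so a_3 = 5

[77; 1, 1, 5]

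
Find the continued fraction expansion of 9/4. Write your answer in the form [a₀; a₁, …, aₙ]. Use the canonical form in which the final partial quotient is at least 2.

[2; 4]

Repeatedly divide and take the remainder:
⌊9/4⌋ = 2, remainder 1
⌊4/1⌋ = 4, remainder 0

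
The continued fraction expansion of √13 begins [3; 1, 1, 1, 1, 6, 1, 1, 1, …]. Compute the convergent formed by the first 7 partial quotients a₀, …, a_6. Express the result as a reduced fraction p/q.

137/38

a_0 = 3: 3/1
a_1 = 1: 4/1
a_2 = 1: 7/2
a_3 = 1: 11/3
a_4 = 1: 18/5
a_5 = 6: 119/33
a_6 = 1: 137/38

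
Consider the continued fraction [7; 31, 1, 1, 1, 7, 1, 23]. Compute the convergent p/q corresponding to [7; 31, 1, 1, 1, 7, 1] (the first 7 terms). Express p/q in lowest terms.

5787/823

a_0 = 7: 7/1
a_1 = 31: 218/31
a_2 = 1: 225/32
a_3 = 1: 443/63
a_4 = 1: 668/95
a_5 = 7: 5119/728
a_6 = 1: 5787/823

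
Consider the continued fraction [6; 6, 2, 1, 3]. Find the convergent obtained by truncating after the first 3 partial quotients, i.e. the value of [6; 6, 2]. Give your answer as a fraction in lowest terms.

80/13

Compute successive convergents:
a_0 = 6: 6/1
a_1 = 6: 37/6
a_2 = 2: 80/13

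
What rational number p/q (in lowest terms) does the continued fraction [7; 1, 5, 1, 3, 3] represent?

Start with 3.
3 + 1/(3/1) = 3 + 1/3 = 10/3
1 + 1/(10/3) = 1 + 3/10 = 13/10
5 + 1/(13/10) = 5 + 10/13 = 75/13
1 + 1/(75/13) = 1 + 13/75 = 88/75
7 + 1/(88/75) = 7 + 75/88 = 691/88

691/88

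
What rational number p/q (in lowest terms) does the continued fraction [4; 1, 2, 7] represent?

103/22

a_0 = 4: 4/1
a_1 = 1: 5/1
a_2 = 2: 14/3
a_3 = 7: 103/22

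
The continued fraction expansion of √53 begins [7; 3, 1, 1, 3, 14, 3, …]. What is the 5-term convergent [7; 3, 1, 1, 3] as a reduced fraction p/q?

182/25

a_0 = 7: 7/1
a_1 = 3: 22/3
a_2 = 1: 29/4
a_3 = 1: 51/7
a_4 = 3: 182/25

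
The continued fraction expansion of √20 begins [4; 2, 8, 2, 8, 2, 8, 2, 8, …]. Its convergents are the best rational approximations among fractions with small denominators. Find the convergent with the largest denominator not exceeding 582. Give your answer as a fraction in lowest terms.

List convergents until the denominator exceeds the bound:
a_0 = 4: 4/1  (≤ bound)
a_1 = 2: 9/2  (≤ bound)
a_2 = 8: 76/17  (≤ bound)
a_3 = 2: 161/36  (≤ bound)
a_4 = 8: 1364/305  (≤ bound)
a_5 = 2: 2889/646  (> 582, stop)

1364/305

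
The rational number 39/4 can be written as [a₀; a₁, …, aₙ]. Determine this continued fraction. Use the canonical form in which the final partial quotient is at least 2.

Run the Euclidean algorithm, recording each quotient:
⌊39/4⌋ = 9, remainder 3
⌊4/3⌋ = 1, remainder 1
⌊3/1⌋ = 3, remainder 0

[9; 1, 3]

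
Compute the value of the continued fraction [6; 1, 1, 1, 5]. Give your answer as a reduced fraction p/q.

Start with 5.
1 + 1/(5/1) = 1 + 1/5 = 6/5
1 + 1/(6/5) = 1 + 5/6 = 11/6
1 + 1/(11/6) = 1 + 6/11 = 17/11
6 + 1/(17/11) = 6 + 11/17 = 113/17

113/17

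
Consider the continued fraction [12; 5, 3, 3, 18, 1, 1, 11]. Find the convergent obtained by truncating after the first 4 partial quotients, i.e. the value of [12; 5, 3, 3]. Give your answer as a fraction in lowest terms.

646/53

Start with 3.
3 + 1/(3/1) = 3 + 1/3 = 10/3
5 + 1/(10/3) = 5 + 3/10 = 53/10
12 + 1/(53/10) = 12 + 10/53 = 646/53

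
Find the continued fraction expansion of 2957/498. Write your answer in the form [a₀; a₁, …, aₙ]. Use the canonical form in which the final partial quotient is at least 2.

2957 = 5·498 + 467, so a_0 = 5
498 = 1·467 + 31, so a_1 = 1
467 = 15·31 + 2, so a_2 = 15
31 = 15·2 + 1, so a_3 = 15
2 = 2·1 + 0, so a_4 = 2

[5; 1, 15, 15, 2]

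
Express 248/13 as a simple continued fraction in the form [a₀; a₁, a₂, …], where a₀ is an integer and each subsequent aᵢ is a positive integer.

[19; 13]

Repeatedly divide and take the remainder:
248 = 19·13 + 1, so a_0 = 19
13 = 13·1 + 0, so a_1 = 13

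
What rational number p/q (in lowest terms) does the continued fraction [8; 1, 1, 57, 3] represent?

Start with 3.
57 + 1/(3/1) = 57 + 1/3 = 172/3
1 + 1/(172/3) = 1 + 3/172 = 175/172
1 + 1/(175/172) = 1 + 172/175 = 347/175
8 + 1/(347/175) = 8 + 175/347 = 2951/347

2951/347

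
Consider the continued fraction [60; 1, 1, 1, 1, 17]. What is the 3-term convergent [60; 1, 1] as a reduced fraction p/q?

121/2

Start with 1.
1 + 1/(1/1) = 1 + 1/1 = 2/1
60 + 1/(2/1) = 60 + 1/2 = 121/2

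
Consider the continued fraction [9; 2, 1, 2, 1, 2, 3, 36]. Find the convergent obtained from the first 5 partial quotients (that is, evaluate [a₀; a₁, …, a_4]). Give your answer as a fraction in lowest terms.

a_0 = 9: 9/1
a_1 = 2: 19/2
a_2 = 1: 28/3
a_3 = 2: 75/8
a_4 = 1: 103/11

103/11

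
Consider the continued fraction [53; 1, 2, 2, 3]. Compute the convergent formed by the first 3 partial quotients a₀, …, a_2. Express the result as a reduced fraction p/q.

Work from the innermost term outward:
Start with 2.
1 + 1/(2/1) = 1 + 1/2 = 3/2
53 + 1/(3/2) = 53 + 2/3 = 161/3

161/3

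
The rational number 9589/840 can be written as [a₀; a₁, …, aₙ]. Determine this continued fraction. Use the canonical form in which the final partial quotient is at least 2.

9589 = 11·840 + 349, so a_0 = 11
840 = 2·349 + 142, so a_1 = 2
349 = 2·142 + 65, so a_2 = 2
142 = 2·65 + 12, so a_3 = 2
65 = 5·12 + 5, so a_4 = 5
12 = 2·5 + 2, so a_5 = 2
5 = 2·2 + 1, so a_6 = 2
2 = 2·1 + 0, so a_7 = 2

[11; 2, 2, 2, 5, 2, 2, 2]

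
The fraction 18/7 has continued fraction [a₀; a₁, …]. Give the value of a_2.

Run the Euclidean algorithm, recording each quotient:
18 ÷ 7 → quotient 2, remainder 4
7 ÷ 4 → quotient 1, remainder 3
4 ÷ 3 → quotient 1, remainder 1

1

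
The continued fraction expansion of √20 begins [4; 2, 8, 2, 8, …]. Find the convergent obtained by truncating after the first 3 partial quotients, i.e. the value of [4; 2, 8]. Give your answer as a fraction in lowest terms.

76/17

a_0 = 4: 4/1
a_1 = 2: 9/2
a_2 = 8: 76/17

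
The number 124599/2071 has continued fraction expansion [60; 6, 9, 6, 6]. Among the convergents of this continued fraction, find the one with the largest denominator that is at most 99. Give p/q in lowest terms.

a_0 = 60: 60/1  (≤ bound)
a_1 = 6: 361/6  (≤ bound)
a_2 = 9: 3309/55  (≤ bound)
a_3 = 6: 20215/336  (> 99, stop)

3309/55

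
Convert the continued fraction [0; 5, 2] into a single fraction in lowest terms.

Start with 2.
5 + 1/(2/1) = 5 + 1/2 = 11/2
0 + 1/(11/2) = 0 + 2/11 = 2/11

2/11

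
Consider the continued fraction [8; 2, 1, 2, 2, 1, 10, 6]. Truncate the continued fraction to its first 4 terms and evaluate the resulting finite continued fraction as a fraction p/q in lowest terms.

Collapse the nested fraction from the inside out:
Start with 2.
1 + 1/(2/1) = 1 + 1/2 = 3/2
2 + 1/(3/2) = 2 + 2/3 = 8/3
8 + 1/(8/3) = 8 + 3/8 = 67/8

67/8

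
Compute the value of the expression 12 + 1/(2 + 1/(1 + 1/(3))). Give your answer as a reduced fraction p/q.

136/11

a_0 = 12: 12/1
a_1 = 2: 25/2
a_2 = 1: 37/3
a_3 = 3: 136/11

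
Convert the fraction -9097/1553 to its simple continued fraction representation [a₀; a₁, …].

[-6; 7, 36, 1, 5]

-9097 ÷ 1553 → quotient -6, remainder 221
1553 ÷ 221 → quotient 7, remainder 6
221 ÷ 6 → quotient 36, remainder 5
6 ÷ 5 → quotient 1, remainder 1
5 ÷ 1 → quotient 5, remainder 0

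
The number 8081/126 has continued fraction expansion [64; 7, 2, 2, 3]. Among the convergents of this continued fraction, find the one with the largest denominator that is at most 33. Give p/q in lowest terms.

962/15

List convergents until the denominator exceeds the bound:
a_0 = 64: 64/1  (≤ bound)
a_1 = 7: 449/7  (≤ bound)
a_2 = 2: 962/15  (≤ bound)
a_3 = 2: 2373/37  (> 33, stop)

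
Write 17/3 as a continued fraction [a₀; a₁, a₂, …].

⌊17/3⌋ = 5, remainder 2
⌊3/2⌋ = 1, remainder 1
⌊2/1⌋ = 2, remainder 0

[5; 1, 2]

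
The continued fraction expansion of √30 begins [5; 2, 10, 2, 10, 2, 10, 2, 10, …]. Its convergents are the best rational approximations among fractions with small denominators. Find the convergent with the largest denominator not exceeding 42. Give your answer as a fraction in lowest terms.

115/21

List convergents until the denominator exceeds the bound:
a_0 = 5: 5/1  (≤ bound)
a_1 = 2: 11/2  (≤ bound)
a_2 = 10: 115/21  (≤ bound)
a_3 = 2: 241/44  (> 42, stop)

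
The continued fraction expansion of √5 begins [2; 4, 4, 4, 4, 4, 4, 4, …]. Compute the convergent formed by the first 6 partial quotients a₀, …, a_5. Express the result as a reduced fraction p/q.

2889/1292

Starting at the tail and folding back:
Start with 4.
4 + 1/(4/1) = 4 + 1/4 = 17/4
4 + 1/(17/4) = 4 + 4/17 = 72/17
4 + 1/(72/17) = 4 + 17/72 = 305/72
4 + 1/(305/72) = 4 + 72/305 = 1292/305
2 + 1/(1292/305) = 2 + 305/1292 = 2889/1292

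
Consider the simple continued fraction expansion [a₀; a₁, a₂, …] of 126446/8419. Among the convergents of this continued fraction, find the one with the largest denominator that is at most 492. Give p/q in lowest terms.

5497/366

a_0 = 15: 15/1  (≤ bound)
a_1 = 52: 781/52  (≤ bound)
a_2 = 3: 2358/157  (≤ bound)
a_3 = 2: 5497/366  (≤ bound)
a_4 = 2: 13352/889  (> 492, stop)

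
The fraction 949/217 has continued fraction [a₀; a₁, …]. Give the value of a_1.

2

⌊949/217⌋ = 4, remainder 81
⌊217/81⌋ = 2, remainder 55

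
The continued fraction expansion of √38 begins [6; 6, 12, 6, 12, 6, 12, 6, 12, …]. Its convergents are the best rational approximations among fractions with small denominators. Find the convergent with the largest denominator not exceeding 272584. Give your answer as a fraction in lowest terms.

a_0 = 6: 6/1  (≤ bound)
a_1 = 6: 37/6  (≤ bound)
a_2 = 12: 450/73  (≤ bound)
a_3 = 6: 2737/444  (≤ bound)
a_4 = 12: 33294/5401  (≤ bound)
a_5 = 6: 202501/32850  (≤ bound)
a_6 = 12: 2463306/399601  (> 272584, stop)

202501/32850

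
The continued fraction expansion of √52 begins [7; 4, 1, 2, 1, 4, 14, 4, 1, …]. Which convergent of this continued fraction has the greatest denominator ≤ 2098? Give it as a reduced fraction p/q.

9223/1279

List convergents until the denominator exceeds the bound:
a_0 = 7: 7/1  (≤ bound)
a_1 = 4: 29/4  (≤ bound)
a_2 = 1: 36/5  (≤ bound)
a_3 = 2: 101/14  (≤ bound)
a_4 = 1: 137/19  (≤ bound)
a_5 = 4: 649/90  (≤ bound)
a_6 = 14: 9223/1279  (≤ bound)
a_7 = 4: 37541/5206  (> 2098, stop)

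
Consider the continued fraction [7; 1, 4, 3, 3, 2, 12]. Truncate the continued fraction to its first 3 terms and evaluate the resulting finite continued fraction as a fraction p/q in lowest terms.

Collapse the nested fraction from the inside out:
Start with 4.
1 + 1/(4/1) = 1 + 1/4 = 5/4
7 + 1/(5/4) = 7 + 4/5 = 39/5

39/5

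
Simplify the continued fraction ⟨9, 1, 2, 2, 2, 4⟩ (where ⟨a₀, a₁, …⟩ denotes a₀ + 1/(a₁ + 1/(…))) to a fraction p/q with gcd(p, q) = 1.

a_0 = 9: 9/1
a_1 = 1: 10/1
a_2 = 2: 29/3
a_3 = 2: 68/7
a_4 = 2: 165/17
a_5 = 4: 728/75

728/75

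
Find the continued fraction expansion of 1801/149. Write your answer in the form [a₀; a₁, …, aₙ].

[12; 11, 2, 6]

1801 ÷ 149 → quotient 12, remainder 13
149 ÷ 13 → quotient 11, remainder 6
13 ÷ 6 → quotient 2, remainder 1
6 ÷ 1 → quotient 6, remainder 0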